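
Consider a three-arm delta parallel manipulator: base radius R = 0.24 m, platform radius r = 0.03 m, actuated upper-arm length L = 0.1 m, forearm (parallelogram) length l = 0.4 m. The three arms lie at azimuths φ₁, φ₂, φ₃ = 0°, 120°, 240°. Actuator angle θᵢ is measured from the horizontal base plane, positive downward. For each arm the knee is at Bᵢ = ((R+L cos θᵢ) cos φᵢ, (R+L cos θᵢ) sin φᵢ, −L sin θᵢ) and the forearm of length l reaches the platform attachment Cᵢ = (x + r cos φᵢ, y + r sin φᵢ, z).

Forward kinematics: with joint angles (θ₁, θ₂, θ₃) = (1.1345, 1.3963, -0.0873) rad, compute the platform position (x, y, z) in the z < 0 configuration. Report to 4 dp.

(-0.0388, -0.1123, -0.3409)

S1 = (0.2523·cos0.0°, 0.2523·sin0.0°, -0.0906) = (0.2523, 0.0000, -0.0906)
φ2=120.0°: virtual centre (-0.1137, 0.1969, -0.0985), radius l
S3 = (0.3096·cos240.0°, 0.3096·sin240.0°, 0.0087) = (-0.1548, -0.2681, 0.0087)
eliminate P² terms by subtracting sphere 1 from 2 and 3
plane₁₂: -0.7319x+0.3938y+-0.0157z = -0.0105
Cramer: x(z) = -0.0054+0.0979z;  y(z) = -0.0367+0.2219z
sphere 1 gives Az²+Bz+C=0 with A=1.0588, B=0.1145, C=-0.0840;  B²−4AC=0.3690;  roots -0.3409, 0.2328;  negative root z = -0.3409
x = -0.0388, y = -0.1123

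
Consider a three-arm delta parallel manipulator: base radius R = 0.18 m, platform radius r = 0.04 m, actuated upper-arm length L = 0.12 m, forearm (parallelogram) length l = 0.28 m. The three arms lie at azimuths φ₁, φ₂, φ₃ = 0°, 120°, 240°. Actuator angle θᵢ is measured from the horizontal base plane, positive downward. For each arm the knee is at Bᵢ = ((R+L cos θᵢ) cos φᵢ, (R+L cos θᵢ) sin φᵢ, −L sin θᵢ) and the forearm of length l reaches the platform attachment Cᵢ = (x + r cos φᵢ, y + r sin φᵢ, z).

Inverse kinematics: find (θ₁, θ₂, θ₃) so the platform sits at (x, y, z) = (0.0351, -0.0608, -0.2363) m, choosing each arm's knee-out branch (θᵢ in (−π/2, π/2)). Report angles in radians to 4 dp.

θ₁ = 0.5234, θ₂ = 1.2215, θ₃ = 0.5233

rotate P by −φ1: (0.0351, -0.0608, -0.2363)
  e−x'=0.1049;  (l²−L²−(e−x')²−y'²−z²)/2L = -0.0272
  θ1 = atan2(B,A) + arccos(C/0.2585) = 0.5234
rotate P by −φ2: (-0.0702, 0.0000, -0.2363)
  e−x'=0.2102;  (l²−L²−(e−x')²−y'²−z²)/2L = -0.1501
  √(A²+B²)=0.3163;  θ2 = -0.8438+2.0653 ≈ 1.2215
arm 3 (φ=240.0°): x'=0.0351, y'=0.0608
  e−x'=0.1049;  (l²−L²−(e−x')²−y'²−z²)/2L = -0.0272
  γ=atan2(-0.2363,0.1049)=-1.1530;  ψ=arccos(-0.1054)=1.6763;  θ3=γ+ψ≈0.5233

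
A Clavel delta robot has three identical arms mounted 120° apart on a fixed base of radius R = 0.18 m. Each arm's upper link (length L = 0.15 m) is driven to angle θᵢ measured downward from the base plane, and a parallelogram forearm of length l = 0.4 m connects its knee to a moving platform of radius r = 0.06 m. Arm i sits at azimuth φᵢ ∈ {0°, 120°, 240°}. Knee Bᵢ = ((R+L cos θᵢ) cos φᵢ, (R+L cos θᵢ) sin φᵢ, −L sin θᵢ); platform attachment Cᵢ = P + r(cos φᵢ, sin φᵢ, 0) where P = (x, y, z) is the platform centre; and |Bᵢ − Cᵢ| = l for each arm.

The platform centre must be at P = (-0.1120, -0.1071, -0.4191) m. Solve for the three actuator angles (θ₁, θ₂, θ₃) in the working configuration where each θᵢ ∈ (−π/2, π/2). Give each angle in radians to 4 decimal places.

θ₁ = 1.3091, θ₂ = 1.0473, θ₃ = 0.2617

φ1=0.0° → target in arm frame (-0.1120, -0.1071)
  A cos θ + B sin θ = C:  0.2320·cos θ + -0.4191·sin θ = -0.3448
  θ1 = atan2(B,A) + arccos(C/0.4790) = 1.3091
arm 2 (φ=120.0°): x'=-0.0368, y'=0.1505
  e−x'=0.1568;  (l²−L²−(e−x')²−y'²−z²)/2L = -0.2846
  γ=atan2(-0.4191,0.1568)=-1.2129;  ψ=arccos(-0.6360)=2.2601;  θ2=γ+ψ≈1.0473
arm 3 (φ=240.0°): x'=0.1488, y'=-0.0434
  A=-0.0288, B=-0.4191, C=(l²−L²−A²−y'²−z²)/(2L)=-0.1362
  √(A²+B²)=0.4201;  θ3 = -1.6393+1.9010 ≈ 0.2617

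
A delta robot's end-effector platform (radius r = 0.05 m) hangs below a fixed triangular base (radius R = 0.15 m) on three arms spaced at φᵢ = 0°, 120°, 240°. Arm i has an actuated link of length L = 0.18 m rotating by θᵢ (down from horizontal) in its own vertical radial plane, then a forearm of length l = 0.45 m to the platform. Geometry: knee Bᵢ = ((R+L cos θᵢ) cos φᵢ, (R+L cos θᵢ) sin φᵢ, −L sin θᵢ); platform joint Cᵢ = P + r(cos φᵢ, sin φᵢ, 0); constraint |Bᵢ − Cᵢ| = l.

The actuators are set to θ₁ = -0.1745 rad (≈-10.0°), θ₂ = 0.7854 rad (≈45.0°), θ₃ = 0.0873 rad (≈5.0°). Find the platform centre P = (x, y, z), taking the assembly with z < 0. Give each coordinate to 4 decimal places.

(0.1062, -0.1122, -0.3696)

φ1=0.0°: virtual centre (0.2773, 0.0000, 0.0313), radius l
arm 2 at φ=120.0°: e+L cos θ2 = 0.2273;  centre 2 = (-0.1136, 0.1968, -0.1273)
arm 3 at φ=240.0°: e+L cos θ3 = 0.2793;  centre 3 = (-0.1397, -0.2419, -0.0157)
subtract pairs → two planes through P
[-0.7818 0.3937 -0.3171]·P = -0.0100;  [-0.8338 -0.4838 -0.0939]·P = 0.0004
det = 0.7065;  x = 0.0066+-0.2694z,  y = -0.0123+0.2703z
quadratic in z: (1.1457)z²+(0.0767)z+(-0.1281)=0, √Δ=0.7701 → z ∈ {-0.3696, 0.3026}; z = -0.3696 (taking z<0)
x = 0.1062, y = -0.1122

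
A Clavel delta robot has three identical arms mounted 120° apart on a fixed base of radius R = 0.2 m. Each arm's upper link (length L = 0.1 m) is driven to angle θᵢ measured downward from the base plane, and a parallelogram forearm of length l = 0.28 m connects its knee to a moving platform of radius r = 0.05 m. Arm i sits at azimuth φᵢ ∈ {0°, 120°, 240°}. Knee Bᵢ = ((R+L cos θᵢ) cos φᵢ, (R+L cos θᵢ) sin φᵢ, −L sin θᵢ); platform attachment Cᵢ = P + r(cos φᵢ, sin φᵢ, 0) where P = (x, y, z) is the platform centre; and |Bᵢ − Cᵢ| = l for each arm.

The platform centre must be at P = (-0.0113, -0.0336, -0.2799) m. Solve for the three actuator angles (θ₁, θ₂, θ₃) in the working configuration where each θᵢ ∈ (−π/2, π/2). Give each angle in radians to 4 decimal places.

θ₁ = 1.1343, θ₂ = 1.2216, θ₃ = 0.7852

arm 1 (φ=0.0°): x'=-0.0113, y'=-0.0336
  A=0.1613, B=-0.2799, C=(l²−L²−A²−y'²−z²)/(2L)=-0.1855
  √(A²+B²)=0.3231;  θ1 = -1.0480+2.1823 ≈ 1.1343
arm 2 (φ=120.0°): x'=-0.0234, y'=0.0266
  A cos θ + B sin θ = C:  0.1734·cos θ + -0.2799·sin θ = -0.2037
  √(A²+B²)=0.3293;  θ2 = -1.0160+2.2377 ≈ 1.2216
arm 3 (φ=240.0°): x'=0.0347, y'=0.0070
  A=0.1153, B=-0.2799, C=(l²−L²−A²−y'²−z²)/(2L)=-0.1164
  γ=atan2(-0.2799,0.1153)=-1.1802;  ψ=arccos(-0.3845)=1.9654;  θ3=γ+ψ≈0.7852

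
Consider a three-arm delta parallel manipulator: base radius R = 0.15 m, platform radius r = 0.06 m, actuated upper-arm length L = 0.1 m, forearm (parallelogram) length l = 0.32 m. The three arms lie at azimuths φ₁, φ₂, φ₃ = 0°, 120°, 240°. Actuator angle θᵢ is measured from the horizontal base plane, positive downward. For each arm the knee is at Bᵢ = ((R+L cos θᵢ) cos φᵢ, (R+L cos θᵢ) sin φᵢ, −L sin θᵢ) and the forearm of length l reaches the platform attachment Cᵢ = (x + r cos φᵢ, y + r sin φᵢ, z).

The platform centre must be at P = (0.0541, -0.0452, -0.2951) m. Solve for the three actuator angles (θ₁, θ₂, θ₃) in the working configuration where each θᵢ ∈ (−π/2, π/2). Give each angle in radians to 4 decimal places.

θ₁ = 0.0877, θ₂ = 0.7858, θ₃ = 0.3496

φ1=0.0° → target in arm frame (0.0541, -0.0452)
  e−x'=0.0359;  (l²−L²−(e−x')²−y'²−z²)/2L = 0.0099
  γ=atan2(-0.2951,0.0359)=-1.4497;  ψ=arccos(0.0334)=1.5374;  θ1=γ+ψ≈0.0877
φ2=120.0° → target in arm frame (-0.0662, -0.0243)
  e−x'=0.1562;  (l²−L²−(e−x')²−y'²−z²)/2L = -0.0983
  γ=atan2(-0.2951,0.1562)=-1.0840;  ψ=arccos(-0.2945)=1.8698;  θ2=γ+ψ≈0.7858
rotate P by −φ3: (0.0121, 0.0695, -0.2951)
  e−x'=0.0779;  (l²−L²−(e−x')²−y'²−z²)/2L = -0.0279
  θ3 = atan2(B,A) + arccos(C/0.3052) = 0.3496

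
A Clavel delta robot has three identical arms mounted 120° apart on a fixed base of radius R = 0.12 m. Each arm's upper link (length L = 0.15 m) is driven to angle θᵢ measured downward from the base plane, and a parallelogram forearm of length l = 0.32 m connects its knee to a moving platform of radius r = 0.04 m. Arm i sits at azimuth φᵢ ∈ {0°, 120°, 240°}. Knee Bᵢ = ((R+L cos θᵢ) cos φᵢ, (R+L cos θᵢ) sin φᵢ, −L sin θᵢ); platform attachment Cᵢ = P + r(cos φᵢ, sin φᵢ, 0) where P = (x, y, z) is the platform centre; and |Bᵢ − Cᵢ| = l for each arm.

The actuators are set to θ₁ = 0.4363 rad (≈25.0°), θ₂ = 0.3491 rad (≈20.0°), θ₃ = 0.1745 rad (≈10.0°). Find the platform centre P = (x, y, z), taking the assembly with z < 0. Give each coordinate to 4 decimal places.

arm 1 at φ=0.0°: e+L cos θ1 = 0.2159;  S1 = (0.2159, 0.0000, -0.0634)
arm 2 at φ=120.0°: e+L cos θ2 = 0.2210;  S2 = (-0.1105, 0.1914, -0.0513)
S3 = (0.2277·cos240.0°, 0.2277·sin240.0°, -0.0260) = (-0.1139, -0.1972, -0.0260)
subtract pairs → two planes through P
linear system: -0.6528x+0.3827y = 0.0008−0.0242z; -0.6596x+-0.3944y = 0.0019−0.0747z
det = 0.5099;  x = -0.0020+0.0747z,  y = -0.0014+0.0644z
sphere 1 gives Az²+Bz+C=0 with A=1.0097, B=0.0940, C=-0.0509;  B²−4AC=0.2143;  roots -0.2758, 0.1827;  negative root z = -0.2758
x = -0.0226, y = -0.0191

(-0.0226, -0.0191, -0.2758)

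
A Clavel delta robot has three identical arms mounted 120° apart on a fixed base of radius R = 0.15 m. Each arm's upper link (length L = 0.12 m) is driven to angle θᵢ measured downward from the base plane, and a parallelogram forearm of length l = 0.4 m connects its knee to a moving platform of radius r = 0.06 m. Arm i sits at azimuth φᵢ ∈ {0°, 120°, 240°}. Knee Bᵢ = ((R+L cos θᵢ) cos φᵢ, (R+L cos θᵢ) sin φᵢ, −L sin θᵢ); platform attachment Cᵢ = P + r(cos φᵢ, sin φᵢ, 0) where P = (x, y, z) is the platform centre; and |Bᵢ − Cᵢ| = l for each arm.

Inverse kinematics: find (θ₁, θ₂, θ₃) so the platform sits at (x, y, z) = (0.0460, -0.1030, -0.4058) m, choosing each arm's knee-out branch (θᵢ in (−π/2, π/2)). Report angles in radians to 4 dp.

arm 1 (φ=0.0°): x'=0.0460, y'=-0.1030
  A=0.0440, B=-0.4058, C=(l²−L²−A²−y'²−z²)/(2L)=-0.1317
  γ=atan2(-0.4058,0.0440)=-1.4628;  ψ=arccos(-0.3228)=1.8994;  θ1=γ+ψ≈0.4367
φ2=120.0° → target in arm frame (-0.1122, 0.0117)
  e−x'=0.2022;  (l²−L²−(e−x')²−y'²−z²)/2L = -0.2504
  γ=atan2(-0.4058,0.2022)=-1.1085;  ψ=arccos(-0.5523)=2.1559;  θ2=γ+ψ≈1.0474
arm 3 (φ=240.0°): x'=0.0662, y'=0.0913
  A cos θ + B sin θ = C:  0.0238·cos θ + -0.4058·sin θ = -0.1166
  γ=atan2(-0.4058,0.0238)=-1.5122;  ψ=arccos(-0.2868)=1.8617;  θ3=γ+ψ≈0.3495

θ₁ = 0.4367, θ₂ = 1.0474, θ₃ = 0.3495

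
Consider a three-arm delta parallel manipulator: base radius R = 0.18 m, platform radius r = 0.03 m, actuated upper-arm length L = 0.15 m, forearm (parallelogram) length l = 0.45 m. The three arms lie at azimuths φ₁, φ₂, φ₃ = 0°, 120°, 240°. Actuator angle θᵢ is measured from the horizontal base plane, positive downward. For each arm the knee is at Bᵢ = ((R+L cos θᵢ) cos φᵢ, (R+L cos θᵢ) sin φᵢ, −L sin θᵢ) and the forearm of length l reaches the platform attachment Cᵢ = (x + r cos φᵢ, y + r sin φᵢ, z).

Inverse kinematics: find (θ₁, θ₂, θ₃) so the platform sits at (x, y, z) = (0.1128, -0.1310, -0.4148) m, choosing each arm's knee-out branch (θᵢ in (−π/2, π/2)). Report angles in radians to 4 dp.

rotate P by −φ1: (0.1128, -0.1310, -0.4148)
  e−x'=0.0372;  (l²−L²−(e−x')²−y'²−z²)/2L = -0.0353
  θ1 = atan2(B,A) + arccos(C/0.4165) = 0.1744
rotate P by −φ2: (-0.1698, -0.0322, -0.4148)
  e−x'=0.3198;  (l²−L²−(e−x')²−y'²−z²)/2L = -0.3180
  γ=atan2(-0.4148,0.3198)=-0.9139;  ψ=arccos(-0.6071)=2.2232;  θ2=γ+ψ≈1.3093
arm 3 (φ=240.0°): x'=0.0570, y'=0.1632
  A=0.0930, B=-0.4148, C=(l²−L²−A²−y'²−z²)/(2L)=-0.0911
  θ3 = atan2(B,A) + arccos(C/0.4251) = 0.4364

θ₁ = 0.1744, θ₂ = 1.3093, θ₃ = 0.4364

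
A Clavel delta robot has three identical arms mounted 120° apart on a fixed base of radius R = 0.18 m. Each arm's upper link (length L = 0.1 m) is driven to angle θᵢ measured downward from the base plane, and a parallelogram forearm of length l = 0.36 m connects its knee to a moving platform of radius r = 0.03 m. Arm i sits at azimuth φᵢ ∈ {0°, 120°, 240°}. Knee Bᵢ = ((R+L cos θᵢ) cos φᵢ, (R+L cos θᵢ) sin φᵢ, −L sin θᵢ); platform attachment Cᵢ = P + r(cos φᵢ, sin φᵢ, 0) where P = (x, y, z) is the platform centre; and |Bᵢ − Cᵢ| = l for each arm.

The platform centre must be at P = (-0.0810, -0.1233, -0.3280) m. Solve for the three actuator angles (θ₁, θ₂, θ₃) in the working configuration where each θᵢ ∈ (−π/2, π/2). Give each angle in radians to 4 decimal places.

θ₁ = 1.3957, θ₂ = 1.3084, θ₃ = -0.1747

φ1=0.0° → target in arm frame (-0.0810, -0.1233)
  e−x'=0.2310;  (l²−L²−(e−x')²−y'²−z²)/2L = -0.2827
  √(A²+B²)=0.4012;  θ1 = -0.9572+2.3529 ≈ 1.3957
φ2=120.0° → target in arm frame (-0.0663, 0.1318)
  A=0.2163, B=-0.3280, C=(l²−L²−A²−y'²−z²)/(2L)=-0.2607
  θ2 = atan2(B,A) + arccos(C/0.3929) = 1.3084
φ3=240.0° → target in arm frame (0.1473, -0.0085)
  A cos θ + B sin θ = C:  0.0027·cos θ + -0.3280·sin θ = 0.0597
  θ3 = atan2(B,A) + arccos(C/0.3280) = -0.1747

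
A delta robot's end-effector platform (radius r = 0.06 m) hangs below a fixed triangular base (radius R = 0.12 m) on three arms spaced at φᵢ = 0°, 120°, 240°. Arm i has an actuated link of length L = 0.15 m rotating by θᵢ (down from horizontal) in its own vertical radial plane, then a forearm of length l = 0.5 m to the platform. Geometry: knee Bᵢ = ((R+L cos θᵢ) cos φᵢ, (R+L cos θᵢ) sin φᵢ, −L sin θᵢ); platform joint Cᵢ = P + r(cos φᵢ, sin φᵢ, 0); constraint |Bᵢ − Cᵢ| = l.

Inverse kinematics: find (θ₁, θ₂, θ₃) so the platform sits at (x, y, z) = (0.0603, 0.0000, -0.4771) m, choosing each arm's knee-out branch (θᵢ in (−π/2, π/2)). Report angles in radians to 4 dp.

φ1=0.0° → target in arm frame (0.0603, 0.0000)
  e−x'=-0.0003;  (l²−L²−(e−x')²−y'²−z²)/2L = -0.0004
  θ1 = atan2(B,A) + arccos(C/0.4771) = 0.0002
arm 2 (φ=120.0°): x'=-0.0301, y'=-0.0522
  A cos θ + B sin θ = C:  0.0901·cos θ + -0.4771·sin θ = -0.0366
  √(A²+B²)=0.4855;  θ2 = -1.3840+1.6462 ≈ 0.2622
rotate P by −φ3: (-0.0302, 0.0522, -0.4771)
  e−x'=0.0902;  (l²−L²−(e−x')²−y'²−z²)/2L = -0.0366
  γ=atan2(-0.4771,0.0902)=-1.3840;  ψ=arccos(-0.0754)=1.6462;  θ3=γ+ψ≈0.2622

θ₁ = 0.0002, θ₂ = 0.2622, θ₃ = 0.2622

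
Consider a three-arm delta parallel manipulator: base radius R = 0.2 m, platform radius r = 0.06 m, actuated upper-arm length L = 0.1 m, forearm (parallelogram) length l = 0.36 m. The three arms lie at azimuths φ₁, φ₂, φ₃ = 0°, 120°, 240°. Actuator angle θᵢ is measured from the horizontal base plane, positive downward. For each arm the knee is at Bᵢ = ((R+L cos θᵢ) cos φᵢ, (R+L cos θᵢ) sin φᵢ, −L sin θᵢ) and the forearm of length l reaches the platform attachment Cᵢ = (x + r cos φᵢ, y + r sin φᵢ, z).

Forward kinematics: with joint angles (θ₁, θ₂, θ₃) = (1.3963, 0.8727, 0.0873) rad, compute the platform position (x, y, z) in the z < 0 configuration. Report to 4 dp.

(-0.1006, -0.0683, -0.3402)

φ1=0.0°: virtual centre (0.1574, 0.0000, -0.0985), radius l
arm 2 at φ=120.0°: (R−r)+L cos θ2 = 0.2043;  S2 = (-0.1021, 0.1769, -0.0766)
arm 3 at φ=240.0°: (R−r)+L cos θ3 = 0.2396;  S3 = (-0.1198, -0.2075, -0.0087)
eliminate P² terms by subtracting sphere 1 from 2 and 3
[-0.5190 0.3538 0.0437]·P = 0.0131;  [-0.5543 -0.4150 0.1795]·P = 0.0230
Cramer: x(z) = -0.0330+0.1985z;  y(z) = -0.0114+0.1675z
sphere 1 gives Az²+Bz+C=0 with A=1.0674, B=0.1176, C=-0.0835;  B²−4AC=0.3704;  roots -0.3402, 0.2300;  negative root z = -0.3402
x = -0.1006, y = -0.0683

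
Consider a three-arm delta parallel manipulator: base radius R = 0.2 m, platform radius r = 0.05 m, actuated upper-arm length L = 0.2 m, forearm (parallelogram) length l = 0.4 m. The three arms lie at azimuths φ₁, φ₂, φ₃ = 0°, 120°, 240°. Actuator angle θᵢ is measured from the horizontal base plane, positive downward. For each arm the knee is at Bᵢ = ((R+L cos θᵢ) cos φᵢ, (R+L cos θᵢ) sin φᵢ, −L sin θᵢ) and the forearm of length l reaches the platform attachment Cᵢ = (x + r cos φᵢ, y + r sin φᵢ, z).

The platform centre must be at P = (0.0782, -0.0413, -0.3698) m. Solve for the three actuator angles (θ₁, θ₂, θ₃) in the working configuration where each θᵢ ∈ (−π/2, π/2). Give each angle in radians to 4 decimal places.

θ₁ = 0.3491, θ₂ = 0.9596, θ₃ = 0.6980

φ1=0.0° → target in arm frame (0.0782, -0.0413)
  e−x'=0.0718;  (l²−L²−(e−x')²−y'²−z²)/2L = -0.0590
  √(A²+B²)=0.3767;  θ1 = -1.3790+1.7282 ≈ 0.3491
φ2=120.0° → target in arm frame (-0.0749, -0.0471)
  A=0.2249, B=-0.3698, C=(l²−L²−A²−y'²−z²)/(2L)=-0.1738
  θ2 = atan2(B,A) + arccos(C/0.4328) = 0.9596
arm 3 (φ=240.0°): x'=-0.0033, y'=0.0884
  A cos θ + B sin θ = C:  0.1533·cos θ + -0.3698·sin θ = -0.1202
  √(A²+B²)=0.4003;  θ3 = -1.1777+1.8757 ≈ 0.6980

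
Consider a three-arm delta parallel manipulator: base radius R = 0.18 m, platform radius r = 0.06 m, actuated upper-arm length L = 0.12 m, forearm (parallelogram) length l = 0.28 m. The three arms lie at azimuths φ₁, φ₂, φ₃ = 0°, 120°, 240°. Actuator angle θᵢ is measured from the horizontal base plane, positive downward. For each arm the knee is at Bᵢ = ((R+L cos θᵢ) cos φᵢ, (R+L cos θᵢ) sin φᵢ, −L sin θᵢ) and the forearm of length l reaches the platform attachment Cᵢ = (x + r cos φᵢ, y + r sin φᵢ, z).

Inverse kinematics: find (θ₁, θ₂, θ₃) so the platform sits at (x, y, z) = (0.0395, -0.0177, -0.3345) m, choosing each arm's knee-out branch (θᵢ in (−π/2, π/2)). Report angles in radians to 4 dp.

θ₁ = 0.9600, θ₂ = 1.3960, θ₃ = 1.2217

φ1=0.0° → target in arm frame (0.0395, -0.0177)
  A cos θ + B sin θ = C:  0.0805·cos θ + -0.3345·sin θ = -0.2278
  √(A²+B²)=0.3441;  θ1 = -1.3346+2.2946 ≈ 0.9600
φ2=120.0° → target in arm frame (-0.0351, -0.0254)
  A cos θ + B sin θ = C:  0.1551·cos θ + -0.3345·sin θ = -0.3024
  γ=atan2(-0.3345,0.1551)=-1.1367;  ψ=arccos(-0.8203)=2.5327;  θ2=γ+ψ≈1.3960
φ3=240.0° → target in arm frame (-0.0044, 0.0431)
  A cos θ + B sin θ = C:  0.1244·cos θ + -0.3345·sin θ = -0.2718
  γ=atan2(-0.3345,0.1244)=-1.2147;  ψ=arccos(-0.7615)=2.4364;  θ3=γ+ψ≈1.2217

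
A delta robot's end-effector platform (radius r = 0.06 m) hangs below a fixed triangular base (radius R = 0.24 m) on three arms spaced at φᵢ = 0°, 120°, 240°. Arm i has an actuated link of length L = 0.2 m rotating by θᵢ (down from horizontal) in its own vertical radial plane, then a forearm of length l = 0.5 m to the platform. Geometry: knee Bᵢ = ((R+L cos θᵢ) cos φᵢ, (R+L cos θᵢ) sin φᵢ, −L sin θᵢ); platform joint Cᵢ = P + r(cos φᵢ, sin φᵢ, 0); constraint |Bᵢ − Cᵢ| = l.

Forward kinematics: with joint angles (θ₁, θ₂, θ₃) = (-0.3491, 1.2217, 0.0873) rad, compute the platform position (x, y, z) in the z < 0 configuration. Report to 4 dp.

(0.1505, -0.1707, -0.3482)

S1 = (0.3679·cos0.0°, 0.3679·sin0.0°, 0.0684) = (0.3679, 0.0000, 0.0684)
arm 2 at φ=120.0°: e+L cos θ2 = 0.2484;  S2 = (-0.1242, 0.2151, -0.1879)
S3 = (0.3792·cos240.0°, 0.3792·sin240.0°, -0.0174) = (-0.1896, -0.3284, -0.0174)
eliminate P² terms by subtracting sphere 1 from 2 and 3
linear system: -0.9843x+0.4303y = -0.0430−-0.5127z; -1.1151x+-0.6569y = 0.0041−-0.1717z
Cramer: x(z) = 0.0235-0.3646z;  y(z) = -0.0462+0.3575z
into |P−S₁|² = l²: 1.2608z² + 0.0813z + -0.1246 = 0;  Δ = 0.6349;  z = -0.3482 or 0.2838 → z<0 root = -0.3482
x = 0.1505, y = -0.1707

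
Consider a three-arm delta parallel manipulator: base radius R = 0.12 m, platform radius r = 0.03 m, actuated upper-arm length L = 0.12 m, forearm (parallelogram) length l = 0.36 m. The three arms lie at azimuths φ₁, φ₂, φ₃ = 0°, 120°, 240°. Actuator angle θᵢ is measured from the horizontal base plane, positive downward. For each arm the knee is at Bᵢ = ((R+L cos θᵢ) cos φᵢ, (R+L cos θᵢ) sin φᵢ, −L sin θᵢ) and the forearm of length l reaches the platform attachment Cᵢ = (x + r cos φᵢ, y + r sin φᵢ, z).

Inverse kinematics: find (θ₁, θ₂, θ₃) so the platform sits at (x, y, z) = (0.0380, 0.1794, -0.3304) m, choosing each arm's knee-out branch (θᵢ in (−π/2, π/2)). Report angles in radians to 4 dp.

θ₁ = 0.5238, θ₂ = 0.0002, θ₃ = 1.3963

rotate P by −φ1: (0.0380, 0.1794, -0.3304)
  A cos θ + B sin θ = C:  0.0520·cos θ + -0.3304·sin θ = -0.1202
  γ=atan2(-0.3304,0.0520)=-1.4147;  ψ=arccos(-0.3594)=1.9385;  θ1=γ+ψ≈0.5238
arm 2 (φ=120.0°): x'=0.1364, y'=-0.1226
  e−x'=-0.0464;  (l²−L²−(e−x')²−y'²−z²)/2L = -0.0464
  γ=atan2(-0.3304,-0.0464)=-1.7102;  ψ=arccos(-0.1392)=1.7105;  θ2=γ+ψ≈0.0002
rotate P by −φ3: (-0.1744, -0.0568, -0.3304)
  e−x'=0.2644;  (l²−L²−(e−x')²−y'²−z²)/2L = -0.2795
  θ3 = atan2(B,A) + arccos(C/0.4231) = 1.3963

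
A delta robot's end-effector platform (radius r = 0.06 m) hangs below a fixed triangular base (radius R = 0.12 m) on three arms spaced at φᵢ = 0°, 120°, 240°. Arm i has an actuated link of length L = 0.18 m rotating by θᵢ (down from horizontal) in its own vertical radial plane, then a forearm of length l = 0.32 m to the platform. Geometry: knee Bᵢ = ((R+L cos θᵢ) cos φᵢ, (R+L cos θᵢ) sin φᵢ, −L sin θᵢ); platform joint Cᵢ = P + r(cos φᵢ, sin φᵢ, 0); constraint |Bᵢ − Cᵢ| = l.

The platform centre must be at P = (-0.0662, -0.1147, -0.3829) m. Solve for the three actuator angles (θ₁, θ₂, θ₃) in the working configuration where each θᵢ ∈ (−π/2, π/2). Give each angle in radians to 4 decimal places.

φ1=0.0° → target in arm frame (-0.0662, -0.1147)
  A cos θ + B sin θ = C:  0.1262·cos θ + -0.3829·sin θ = -0.2936
  √(A²+B²)=0.4032;  θ1 = -1.2524+2.3865 ≈ 1.1341
φ2=120.0° → target in arm frame (-0.0662, 0.1147)
  A=0.1262, B=-0.3829, C=(l²−L²−A²−y'²−z²)/(2L)=-0.2936
  √(A²+B²)=0.4032;  θ2 = -1.2523+2.3866 ≈ 1.1342
rotate P by −φ3: (0.1324, 0.0000, -0.3829)
  A cos θ + B sin θ = C:  -0.0724·cos θ + -0.3829·sin θ = -0.2274
  γ=atan2(-0.3829,-0.0724)=-1.7578;  ψ=arccos(-0.5835)=2.1938;  θ3=γ+ψ≈0.4361

θ₁ = 1.1341, θ₂ = 1.1342, θ₃ = 0.4361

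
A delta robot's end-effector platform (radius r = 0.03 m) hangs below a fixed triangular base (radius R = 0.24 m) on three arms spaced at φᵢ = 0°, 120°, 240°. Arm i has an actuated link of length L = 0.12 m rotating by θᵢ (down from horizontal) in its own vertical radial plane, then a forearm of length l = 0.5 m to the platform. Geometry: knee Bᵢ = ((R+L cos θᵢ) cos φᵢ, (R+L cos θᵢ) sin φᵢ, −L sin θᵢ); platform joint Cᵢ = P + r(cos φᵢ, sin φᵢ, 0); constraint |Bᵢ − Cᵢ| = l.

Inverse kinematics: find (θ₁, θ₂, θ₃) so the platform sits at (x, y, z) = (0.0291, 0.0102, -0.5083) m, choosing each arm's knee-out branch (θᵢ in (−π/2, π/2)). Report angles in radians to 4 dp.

θ₁ = 0.7857, θ₂ = 0.9598, θ₃ = 1.0472

rotate P by −φ1: (0.0291, 0.0102, -0.5083)
  A=0.1809, B=-0.5083, C=(l²−L²−A²−y'²−z²)/(2L)=-0.2317
  γ=atan2(-0.5083,0.1809)=-1.2289;  ψ=arccos(-0.4294)=2.0146;  θ1=γ+ψ≈0.7857
rotate P by −φ2: (-0.0057, -0.0303, -0.5083)
  e−x'=0.2157;  (l²−L²−(e−x')²−y'²−z²)/2L = -0.2926
  γ=atan2(-0.5083,0.2157)=-1.1694;  ψ=arccos(-0.5299)=2.1292;  θ2=γ+ψ≈0.9598
rotate P by −φ3: (-0.0234, 0.0201, -0.5083)
  A=0.2334, B=-0.5083, C=(l²−L²−A²−y'²−z²)/(2L)=-0.3235
  θ3 = atan2(B,A) + arccos(C/0.5593) = 1.0472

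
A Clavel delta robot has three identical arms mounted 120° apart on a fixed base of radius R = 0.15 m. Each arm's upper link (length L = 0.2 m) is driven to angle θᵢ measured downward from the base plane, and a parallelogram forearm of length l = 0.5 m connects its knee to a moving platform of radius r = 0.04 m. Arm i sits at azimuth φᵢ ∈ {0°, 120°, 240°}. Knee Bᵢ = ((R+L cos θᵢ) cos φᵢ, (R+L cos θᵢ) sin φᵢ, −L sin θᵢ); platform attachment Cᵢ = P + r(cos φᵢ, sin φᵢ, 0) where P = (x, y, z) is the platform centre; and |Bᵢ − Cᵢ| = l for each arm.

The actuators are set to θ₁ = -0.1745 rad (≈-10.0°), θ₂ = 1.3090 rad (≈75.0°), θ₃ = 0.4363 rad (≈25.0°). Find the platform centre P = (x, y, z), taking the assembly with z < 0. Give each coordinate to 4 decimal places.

(0.2197, -0.1889, -0.4199)

O1 = (0.3070·cos0.0°, 0.3070·sin0.0°, 0.0347) = (0.3070, 0.0000, 0.0347)
arm 2 at φ=120.0°: e+L cos θ2 = 0.1618;  O2 = (-0.0809, 0.1401, -0.1932)
φ3=240.0°: virtual centre (-0.1456, -0.2522, -0.0845), radius l
eliminate P² terms by subtracting sphere 1 from 2 and 3
[-0.7757 0.2802 -0.4558]·P = -0.0319;  [-0.9052 -0.5045 -0.2385]·P = -0.0035
Cramer: x(z) = 0.0265-0.4602z;  y(z) = -0.0407+0.3529z
into |P−O₁|² = l²: 1.3363z² + 0.1600z + -0.1685 = 0;  Δ = 0.9261;  z = -0.4199 or 0.3002 → z<0 root = -0.4199
x = 0.2197, y = -0.1889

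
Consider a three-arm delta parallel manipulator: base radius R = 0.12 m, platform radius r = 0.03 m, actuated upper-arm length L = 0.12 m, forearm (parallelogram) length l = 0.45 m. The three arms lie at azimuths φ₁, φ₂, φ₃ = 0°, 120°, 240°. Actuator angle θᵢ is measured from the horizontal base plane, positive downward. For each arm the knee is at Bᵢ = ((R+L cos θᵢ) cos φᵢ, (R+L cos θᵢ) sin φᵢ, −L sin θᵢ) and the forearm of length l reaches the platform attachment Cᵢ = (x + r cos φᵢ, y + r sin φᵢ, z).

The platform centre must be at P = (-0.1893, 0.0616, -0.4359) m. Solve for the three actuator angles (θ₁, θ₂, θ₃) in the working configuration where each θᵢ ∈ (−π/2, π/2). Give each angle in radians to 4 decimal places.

arm 1 (φ=0.0°): x'=-0.1893, y'=0.0616
  e−x'=0.2793;  (l²−L²−(e−x')²−y'²−z²)/2L = -0.3488
  θ1 = atan2(B,A) + arccos(C/0.5177) = 1.3091
arm 2 (φ=120.0°): x'=0.1480, y'=0.1331
  e−x'=-0.0580;  (l²−L²−(e−x')²−y'²−z²)/2L = -0.0958
  √(A²+B²)=0.4397;  θ2 = -1.7031+1.7905 ≈ 0.0874
φ3=240.0° → target in arm frame (0.0413, -0.1947)
  A cos θ + B sin θ = C:  0.0487·cos θ + -0.4359·sin θ = -0.1758
  √(A²+B²)=0.4386;  θ3 = -1.4595+1.9833 ≈ 0.5238

θ₁ = 1.3091, θ₂ = 0.0874, θ₃ = 0.5238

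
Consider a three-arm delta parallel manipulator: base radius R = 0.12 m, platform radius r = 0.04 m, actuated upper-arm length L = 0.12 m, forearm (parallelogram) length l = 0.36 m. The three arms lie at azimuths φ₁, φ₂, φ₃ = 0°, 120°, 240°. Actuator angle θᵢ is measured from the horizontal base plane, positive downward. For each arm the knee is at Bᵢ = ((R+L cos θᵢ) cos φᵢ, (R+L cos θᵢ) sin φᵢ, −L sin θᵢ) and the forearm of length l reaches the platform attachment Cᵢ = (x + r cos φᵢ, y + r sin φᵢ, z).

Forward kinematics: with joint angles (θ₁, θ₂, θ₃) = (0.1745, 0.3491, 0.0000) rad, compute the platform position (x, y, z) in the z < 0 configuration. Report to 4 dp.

(0.0006, -0.0402, -0.3191)

arm 1 at φ=0.0°: e+L cos θ1 = 0.1982;  centre 1 = (0.1982, 0.0000, -0.0208)
φ2=120.0°: virtual centre (-0.0964, 0.1669, -0.0410), radius l
centre 3 = (0.2000·cos240.0°, 0.2000·sin240.0°, 0.0000) = (-0.1000, -0.1732, 0.0000)
|centre ₂|²−|centre ₁|² = -0.0009;  |centre ₃|²−|centre ₁|² = 0.0003
[-0.5891 0.3339 -0.0404]·P = -0.0009;  [-0.5964 -0.3464 0.0417]·P = 0.0003
det = 0.4032;  x = 0.0005+-0.0002z,  y = -0.0017+0.1207z
sphere 1 gives Az²+Bz+C=0 with A=1.0146, B=0.0413, C=-0.0901;  B²−4AC=0.3673;  roots -0.3191, 0.2783;  negative root z = -0.3191
x = 0.0006, y = -0.0402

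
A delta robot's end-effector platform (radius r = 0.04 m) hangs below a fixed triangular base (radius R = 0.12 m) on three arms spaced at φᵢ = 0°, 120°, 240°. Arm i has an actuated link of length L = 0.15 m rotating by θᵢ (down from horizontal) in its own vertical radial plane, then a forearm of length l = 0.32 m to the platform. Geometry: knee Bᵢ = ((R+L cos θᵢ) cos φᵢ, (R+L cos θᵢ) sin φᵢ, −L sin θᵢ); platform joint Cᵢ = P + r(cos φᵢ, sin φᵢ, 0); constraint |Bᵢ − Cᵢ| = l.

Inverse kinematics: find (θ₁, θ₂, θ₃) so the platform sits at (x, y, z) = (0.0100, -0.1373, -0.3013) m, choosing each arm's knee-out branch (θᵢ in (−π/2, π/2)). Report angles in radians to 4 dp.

θ₁ = 0.6107, θ₂ = 1.1343, θ₃ = 0.0872

φ1=0.0° → target in arm frame (0.0100, -0.1373)
  e−x'=0.0700;  (l²−L²−(e−x')²−y'²−z²)/2L = -0.1154
  θ1 = atan2(B,A) + arccos(C/0.3093) = 0.6107
φ2=120.0° → target in arm frame (-0.1239, 0.0600)
  A=0.2039, B=-0.3013, C=(l²−L²−A²−y'²−z²)/(2L)=-0.1869
  γ=atan2(-0.3013,0.2039)=-0.9758;  ψ=arccos(-0.5136)=2.1102;  θ2=γ+ψ≈1.1343
φ3=240.0° → target in arm frame (0.1139, 0.0773)
  e−x'=-0.0339;  (l²−L²−(e−x')²−y'²−z²)/2L = -0.0600
  √(A²+B²)=0.3032;  θ3 = -1.6829+1.7701 ≈ 0.0872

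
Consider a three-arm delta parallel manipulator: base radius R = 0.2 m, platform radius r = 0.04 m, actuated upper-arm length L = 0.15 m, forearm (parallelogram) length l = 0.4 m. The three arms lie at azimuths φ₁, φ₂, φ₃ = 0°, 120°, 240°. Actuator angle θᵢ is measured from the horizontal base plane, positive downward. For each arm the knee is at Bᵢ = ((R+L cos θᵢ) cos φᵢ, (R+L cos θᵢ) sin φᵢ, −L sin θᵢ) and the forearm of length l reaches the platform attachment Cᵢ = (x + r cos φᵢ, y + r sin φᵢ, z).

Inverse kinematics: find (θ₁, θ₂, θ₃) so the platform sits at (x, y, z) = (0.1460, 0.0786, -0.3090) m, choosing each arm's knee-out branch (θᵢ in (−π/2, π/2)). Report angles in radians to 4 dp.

rotate P by −φ1: (0.1460, 0.0786, -0.3090)
  e−x'=0.0140;  (l²−L²−(e−x')²−y'²−z²)/2L = 0.1188
  θ1 = atan2(B,A) + arccos(C/0.3093) = -0.3490
rotate P by −φ2: (-0.0049, -0.1657, -0.3090)
  A=0.1649, B=-0.3090, C=(l²−L²−A²−y'²−z²)/(2L)=-0.0422
  √(A²+B²)=0.3503;  θ2 = -1.0805+1.6915 ≈ 0.6110
φ3=240.0° → target in arm frame (-0.1411, 0.0871)
  A cos θ + B sin θ = C:  0.3011·cos θ + -0.3090·sin θ = -0.1874
  θ3 = atan2(B,A) + arccos(C/0.4314) = 1.2217

θ₁ = -0.3490, θ₂ = 0.6110, θ₃ = 1.2217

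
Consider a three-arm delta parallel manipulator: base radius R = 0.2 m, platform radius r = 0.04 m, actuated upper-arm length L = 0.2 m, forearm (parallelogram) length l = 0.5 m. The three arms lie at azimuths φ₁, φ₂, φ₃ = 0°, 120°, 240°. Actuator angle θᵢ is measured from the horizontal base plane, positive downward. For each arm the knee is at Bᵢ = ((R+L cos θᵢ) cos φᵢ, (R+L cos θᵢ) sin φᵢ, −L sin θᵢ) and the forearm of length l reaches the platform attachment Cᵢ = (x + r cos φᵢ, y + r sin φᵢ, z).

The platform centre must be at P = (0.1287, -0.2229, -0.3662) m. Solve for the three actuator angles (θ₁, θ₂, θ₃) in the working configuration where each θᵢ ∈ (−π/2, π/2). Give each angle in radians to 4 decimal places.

rotate P by −φ1: (0.1287, -0.2229, -0.3662)
  e−x'=0.0313;  (l²−L²−(e−x')²−y'²−z²)/2L = 0.0631
  γ=atan2(-0.3662,0.0313)=-1.4855;  ψ=arccos(0.1716)=1.3983;  θ1=γ+ψ≈-0.0872
φ2=120.0° → target in arm frame (-0.2574, 0.0000)
  A=0.4174, B=-0.3662, C=(l²−L²−A²−y'²−z²)/(2L)=-0.2458
  θ2 = atan2(B,A) + arccos(C/0.5553) = 1.3092
φ3=240.0° → target in arm frame (0.1287, 0.2229)
  A cos θ + B sin θ = C:  0.0313·cos θ + -0.3662·sin θ = 0.0631
  √(A²+B²)=0.3675;  θ3 = -1.4855+1.3983 ≈ -0.0872

θ₁ = -0.0872, θ₂ = 1.3092, θ₃ = -0.0872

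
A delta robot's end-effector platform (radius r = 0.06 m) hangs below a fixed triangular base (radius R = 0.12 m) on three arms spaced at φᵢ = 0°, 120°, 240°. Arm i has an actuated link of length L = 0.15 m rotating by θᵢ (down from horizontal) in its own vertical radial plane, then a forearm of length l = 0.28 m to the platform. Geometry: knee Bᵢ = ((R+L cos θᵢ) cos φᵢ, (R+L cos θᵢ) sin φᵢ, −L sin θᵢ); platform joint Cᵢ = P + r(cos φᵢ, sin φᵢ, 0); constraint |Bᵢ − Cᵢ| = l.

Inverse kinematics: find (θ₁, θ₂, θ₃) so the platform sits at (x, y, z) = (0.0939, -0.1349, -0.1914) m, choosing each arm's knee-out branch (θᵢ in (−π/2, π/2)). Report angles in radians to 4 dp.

θ₁ = -0.1739, θ₂ = 1.2218, θ₃ = 0.0000

arm 1 (φ=0.0°): x'=0.0939, y'=-0.1349
  e−x'=-0.0339;  (l²−L²−(e−x')²−y'²−z²)/2L = -0.0003
  θ1 = atan2(B,A) + arccos(C/0.1944) = -0.1739
rotate P by −φ2: (-0.1638, -0.0139, -0.1914)
  e−x'=0.2238;  (l²−L²−(e−x')²−y'²−z²)/2L = -0.1033
  γ=atan2(-0.1914,0.2238)=-0.7076;  ψ=arccos(-0.3509)=1.9294;  θ2=γ+ψ≈1.2218
arm 3 (φ=240.0°): x'=0.0699, y'=0.1488
  e−x'=-0.0099;  (l²−L²−(e−x')²−y'²−z²)/2L = -0.0099
  γ=atan2(-0.1914,-0.0099)=-1.6224;  ψ=arccos(-0.0516)=1.6224;  θ3=γ+ψ≈0.0000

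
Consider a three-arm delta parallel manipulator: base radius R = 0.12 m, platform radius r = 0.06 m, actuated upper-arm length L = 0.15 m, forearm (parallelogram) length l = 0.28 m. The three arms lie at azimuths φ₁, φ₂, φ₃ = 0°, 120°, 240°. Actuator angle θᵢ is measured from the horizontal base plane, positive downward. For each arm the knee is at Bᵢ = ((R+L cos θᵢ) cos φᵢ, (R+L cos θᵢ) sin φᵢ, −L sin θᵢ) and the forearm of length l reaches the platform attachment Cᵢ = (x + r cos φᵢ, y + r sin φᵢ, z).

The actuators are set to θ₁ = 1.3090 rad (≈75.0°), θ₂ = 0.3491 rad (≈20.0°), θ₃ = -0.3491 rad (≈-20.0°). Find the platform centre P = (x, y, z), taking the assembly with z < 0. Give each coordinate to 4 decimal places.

(-0.1711, -0.0569, -0.1930)

O1 = (0.0988·cos0.0°, 0.0988·sin0.0°, -0.1449) = (0.0988, 0.0000, -0.1449)
φ2=120.0°: virtual centre (-0.1005, 0.1740, -0.0513), radius l
O3 = (0.2010·cos240.0°, 0.2010·sin240.0°, 0.0513) = (-0.1005, -0.1740, 0.0513)
subtract pairs → two planes through P
plane₁₂: -0.3986x+0.3481y+0.1872z = 0.0123
Cramer: x(z) = -0.0307+0.7270z;  y(z) = 0.0000+0.2948z
sphere 1 gives Az²+Bz+C=0 with A=1.6154, B=0.1014, C=-0.0406;  B²−4AC=0.2727;  roots -0.1930, 0.1303;  negative root z = -0.1930
x = -0.1711, y = -0.0569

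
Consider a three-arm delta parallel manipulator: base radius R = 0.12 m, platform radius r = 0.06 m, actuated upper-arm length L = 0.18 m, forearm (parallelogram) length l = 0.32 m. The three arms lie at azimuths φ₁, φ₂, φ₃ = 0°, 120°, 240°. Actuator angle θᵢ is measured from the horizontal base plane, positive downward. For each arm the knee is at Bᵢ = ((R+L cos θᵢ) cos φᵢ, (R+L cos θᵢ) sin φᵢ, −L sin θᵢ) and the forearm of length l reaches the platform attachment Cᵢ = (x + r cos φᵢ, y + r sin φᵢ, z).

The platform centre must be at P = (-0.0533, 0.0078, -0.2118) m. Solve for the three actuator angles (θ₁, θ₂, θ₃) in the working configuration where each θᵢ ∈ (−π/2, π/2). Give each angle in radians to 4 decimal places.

θ₁ = 0.3491, θ₂ = -0.1742, θ₃ = -0.0872

arm 1 (φ=0.0°): x'=-0.0533, y'=0.0078
  e−x'=0.1133;  (l²−L²−(e−x')²−y'²−z²)/2L = 0.0340
  θ1 = atan2(B,A) + arccos(C/0.2402) = 0.3491
arm 2 (φ=120.0°): x'=0.0334, y'=0.0423
  A cos θ + B sin θ = C:  0.0266·cos θ + -0.2118·sin θ = 0.0629
  √(A²+B²)=0.2135;  θ2 = -1.4459+1.2716 ≈ -0.1742
arm 3 (φ=240.0°): x'=0.0199, y'=-0.0501
  A=0.0401, B=-0.2118, C=(l²−L²−A²−y'²−z²)/(2L)=0.0584
  γ=atan2(-0.2118,0.0401)=-1.3837;  ψ=arccos(0.2709)=1.2964;  θ3=γ+ψ≈-0.0872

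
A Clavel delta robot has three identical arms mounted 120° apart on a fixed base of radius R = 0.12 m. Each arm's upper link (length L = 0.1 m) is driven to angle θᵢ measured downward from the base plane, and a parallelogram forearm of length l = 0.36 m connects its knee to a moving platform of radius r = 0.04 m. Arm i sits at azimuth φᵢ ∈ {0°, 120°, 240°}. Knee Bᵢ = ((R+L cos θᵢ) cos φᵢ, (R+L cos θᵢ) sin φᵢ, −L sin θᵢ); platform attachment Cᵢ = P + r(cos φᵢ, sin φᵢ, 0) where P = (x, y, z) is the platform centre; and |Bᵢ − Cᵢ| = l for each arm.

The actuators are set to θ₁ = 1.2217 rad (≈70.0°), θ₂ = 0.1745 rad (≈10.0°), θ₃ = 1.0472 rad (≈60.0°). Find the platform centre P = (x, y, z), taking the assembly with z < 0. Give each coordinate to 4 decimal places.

O1 = (0.1142·cos0.0°, 0.1142·sin0.0°, -0.0940) = (0.1142, 0.0000, -0.0940)
φ2=120.0°: virtual centre (-0.0892, 0.1546, -0.0174), radius l
O3 = (0.1300·cos240.0°, 0.1300·sin240.0°, -0.0866) = (-0.0650, -0.1126, -0.0866)
subtract pairs → two planes through P
plane₁₂: -0.4069x+0.3091y+0.1532z = 0.0103
det = 0.2024;  x = -0.0153+0.1929z,  y = 0.0131+-0.2417z
sphere 1 gives Az²+Bz+C=0 with A=1.0956, B=0.1316, C=-0.1038;  B²−4AC=0.4723;  roots -0.3737, 0.2536;  negative root z = -0.3737
x = -0.0874, y = 0.1034

(-0.0874, 0.1034, -0.3737)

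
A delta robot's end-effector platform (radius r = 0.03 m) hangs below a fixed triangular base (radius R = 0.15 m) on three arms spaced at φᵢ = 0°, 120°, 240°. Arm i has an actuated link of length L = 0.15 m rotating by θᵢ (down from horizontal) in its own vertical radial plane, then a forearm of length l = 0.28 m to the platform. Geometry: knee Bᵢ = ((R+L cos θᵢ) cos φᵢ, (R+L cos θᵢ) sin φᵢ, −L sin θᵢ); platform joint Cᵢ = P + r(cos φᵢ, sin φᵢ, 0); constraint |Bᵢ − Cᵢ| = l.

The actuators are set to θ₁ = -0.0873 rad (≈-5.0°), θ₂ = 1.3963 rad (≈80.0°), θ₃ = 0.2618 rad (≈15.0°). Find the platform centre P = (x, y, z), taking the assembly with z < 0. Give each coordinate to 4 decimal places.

S1 = (0.2694·cos0.0°, 0.2694·sin0.0°, 0.0131) = (0.2694, 0.0000, 0.0131)
S2 = (0.1460·cos120.0°, 0.1460·sin120.0°, -0.1477) = (-0.0730, 0.1265, -0.1477)
φ3=240.0°: virtual centre (-0.1324, -0.2294, -0.0388), radius l
eliminate P² terms by subtracting sphere 1 from 2 and 3
plane₁₂: -0.6849x+0.2530y+-0.3216z = -0.0296
Cramer: x(z) = 0.0268-0.3358z;  y(z) = -0.0445+0.3621z
sphere 1 gives Az²+Bz+C=0 with A=1.2439, B=0.1046, C=-0.0174;  B²−4AC=0.0973;  roots -0.1674, 0.0834;  negative root z = -0.1674
x = 0.0830, y = -0.1052

(0.0830, -0.1052, -0.1674)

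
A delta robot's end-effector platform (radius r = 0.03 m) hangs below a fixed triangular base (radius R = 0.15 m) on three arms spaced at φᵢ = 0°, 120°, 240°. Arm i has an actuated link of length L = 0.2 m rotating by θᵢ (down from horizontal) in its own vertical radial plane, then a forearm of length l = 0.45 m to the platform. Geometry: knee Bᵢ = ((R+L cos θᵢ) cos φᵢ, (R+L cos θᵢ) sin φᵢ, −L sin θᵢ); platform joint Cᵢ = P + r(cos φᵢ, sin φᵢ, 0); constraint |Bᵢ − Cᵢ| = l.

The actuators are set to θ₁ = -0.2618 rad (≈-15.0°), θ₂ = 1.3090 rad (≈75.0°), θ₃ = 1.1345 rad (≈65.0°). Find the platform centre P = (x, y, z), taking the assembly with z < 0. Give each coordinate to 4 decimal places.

arm 1 at φ=0.0°: ρ1 = 0.3132;  S1 = (0.3132, 0.0000, 0.0518)
S2 = (0.1718·cos120.0°, 0.1718·sin120.0°, -0.1932) = (-0.0859, 0.1488, -0.1932)
arm 3 at φ=240.0°: ρ3 = 0.2045;  S3 = (-0.1023, -0.1771, -0.1813)
eliminate P² terms by subtracting sphere 1 from 2 and 3
[-0.7981 0.2975 -0.4899]·P = -0.0339;  [-0.8309 -0.3542 -0.4661]·P = -0.0261
Cramer: x(z) = 0.0373-0.5891z;  y(z) = -0.0139+0.0662z
quadratic in z: (1.3515)z²+(0.2197)z+(-0.1235)=0, √Δ=0.8462 → z ∈ {-0.3943, 0.2318}; z = -0.3943 (taking z<0)
x = 0.2696, y = -0.0400

(0.2696, -0.0400, -0.3943)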